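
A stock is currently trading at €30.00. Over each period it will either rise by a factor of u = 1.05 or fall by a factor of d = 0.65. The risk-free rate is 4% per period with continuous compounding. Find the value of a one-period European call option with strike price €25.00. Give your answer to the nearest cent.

Risk-neutral probability p = (e^0.04 − 0.65)/(1.05 − 0.65) = 0.3908/0.4000 = 0.9770
Terminal stock prices: S_u = 31.5, S_d = 19.5
Terminal payoffs (S − K): max(6.5, 0) = 6.5, max(-5.5, 0) = 0
Node 0 (S = 30): V_0 = e^(−0.04)·[0.9770·6.5000 + 0.0230·0.0000] = 6.1017

€6.10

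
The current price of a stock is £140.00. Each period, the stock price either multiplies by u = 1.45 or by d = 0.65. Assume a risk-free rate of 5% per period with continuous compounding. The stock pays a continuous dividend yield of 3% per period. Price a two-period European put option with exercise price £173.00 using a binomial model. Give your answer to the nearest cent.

Per-period risk-free factor R = e^0.05 = 1.0513; dividend-adjusted growth = e^(0.05−0.03) = 1.0202.
Risk-neutral probability p = (1.0202 − 0.65)/(1.45 − 0.65) = 0.3702/0.8000 = 0.4628
Terminal stock prices: S_uu = 294.4, S_ud = 132, S_dd = 59.15
Terminal payoffs (K − S): max(-121.4, 0) = 0, max(41.05, 0) = 41.05, max(113.8, 0) = 113.8
Node u (S = 203): V_u = e^(−0.05)·[0.4628·0.0000 + 0.5372·41.0500] = 20.9785
Node d (S = 91): V_d = e^(−0.05)·[0.4628·41.0500 + 0.5372·113.8500] = 76.2521
Node 0 (S = 140): V_0 = e^(−0.05)·[0.4628·20.9785 + 0.5372·76.2521] = 48.2027

£48.20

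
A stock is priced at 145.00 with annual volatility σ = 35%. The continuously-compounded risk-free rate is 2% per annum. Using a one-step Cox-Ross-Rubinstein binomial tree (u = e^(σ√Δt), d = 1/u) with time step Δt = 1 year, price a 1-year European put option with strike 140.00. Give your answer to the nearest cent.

20.70

CRR parameters: u = e^(σ√Δt) = e^(0.35·√1) = 1.4191, d = 1/u = 0.7047
Per-period rate: rΔt = 0.02·1 = 0.02, so R = e^0.02 = 1.0202
Risk-neutral probability p = (e^0.02 − 0.7047)/(1.4191 − 0.7047) = 0.3155/0.7144 = 0.4417
Terminal stock prices: S_u = 205.8, S_d = 102.2
Terminal payoffs (K − S): max(-65.76, 0) = 0, max(37.82, 0) = 37.82
Node 0 (S = 145): V_0 = e^(−0.02)·[0.4417·0.0000 + 0.5583·37.8202] = 20.6984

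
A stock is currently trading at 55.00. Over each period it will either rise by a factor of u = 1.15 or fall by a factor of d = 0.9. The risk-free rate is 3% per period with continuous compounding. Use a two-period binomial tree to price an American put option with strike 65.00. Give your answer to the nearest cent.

Risk-neutral probability p = (e^0.03 − 0.9)/(1.15 − 0.9) = 0.1305/0.2500 = 0.5218
Terminal stock prices: S_uu = 72.74, S_ud = 56.92, S_dd = 44.55
Terminal payoffs (K − S): max(-7.737, 0) = 0, max(8.075, 0) = 8.075, max(20.45, 0) = 20.45
Node u (S = 63.25): continuation = e^(−0.03)·[0.5218·0.0000 + 0.4782·8.0750] = 3.7472; exercise value = 1.7500 ≤ continuation, so V_u = 3.7472
Node d (S = 49.5): continuation = e^(−0.03)·[0.5218·8.0750 + 0.4782·20.4500] = 13.5790; exercise value = 15.5000 > continuation, so V_d = 15.5000 (exercise)
Node 0 (S = 55): continuation = e^(−0.03)·[0.5218·3.7472 + 0.4782·15.5000] = 9.0903; exercise value = 10.0000 > continuation, so V_0 = 10.0000 (exercise)

10.00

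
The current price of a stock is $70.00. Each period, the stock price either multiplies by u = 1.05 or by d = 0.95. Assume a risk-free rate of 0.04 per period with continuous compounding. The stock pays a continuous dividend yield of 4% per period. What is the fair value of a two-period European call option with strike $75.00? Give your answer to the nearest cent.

Per-period risk-free factor R = e^0.04 = 1.0408; dividend-adjusted growth = e^(0.04−0.04) = 1.0000.
Risk-neutral probability p = (1.0000 − 0.95)/(1.05 − 0.95) = 0.0500/0.1000 = 0.5000
Terminal stock prices: S_uu = 77.17, S_ud = 69.83, S_dd = 63.17
Terminal payoffs (S − K): max(2.175, 0) = 2.175, max(-5.175, 0) = 0, max(-11.83, 0) = 0
Node u (S = 73.5): V_u = e^(−0.04)·[0.5000·2.1750 + 0.5000·0.0000] = 1.0449
Node d (S = 66.5): V_d = e^(−0.04)·[0.5000·0.0000 + 0.5000·0.0000] = 0.0000
Node 0 (S = 70): V_0 = e^(−0.04)·[0.5000·1.0449 + 0.5000·0.0000] = 0.5019

$0.50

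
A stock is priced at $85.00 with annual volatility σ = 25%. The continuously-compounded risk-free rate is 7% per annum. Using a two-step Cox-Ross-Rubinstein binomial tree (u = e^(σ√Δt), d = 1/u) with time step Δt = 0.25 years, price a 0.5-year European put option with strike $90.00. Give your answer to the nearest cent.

CRR parameters: u = e^(σ√Δt) = e^(0.25·√0.25) = 1.1331, d = 1/u = 0.8825
Per-period rate: rΔt = 0.07·0.25 = 0.0175, so R = e^0.0175 = 1.0177
Risk-neutral probability p = (e^0.0175 − 0.8825)/(1.1331 − 0.8825) = 0.1352/0.2507 = 0.5392
Terminal stock prices: S_uu = 109.1, S_ud = 85, S_dd = 66.2
Terminal payoffs (K − S): max(-19.14, 0) = 0, max(5, 0) = 5, max(23.8, 0) = 23.8
Node u (S = 96.32): V_u = e^(−0.0175)·[0.5392·0.0000 + 0.4608·5.0000] = 2.2639
Node d (S = 75.01): V_d = e^(−0.0175)·[0.5392·5.0000 + 0.4608·23.8019] = 13.4265
Node 0 (S = 85): V_0 = e^(−0.0175)·[0.5392·2.2639 + 0.4608·13.4265] = 7.2789

$7.28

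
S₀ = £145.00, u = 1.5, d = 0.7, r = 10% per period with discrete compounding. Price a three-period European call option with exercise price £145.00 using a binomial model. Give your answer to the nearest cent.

Risk-neutral probability p = (1 + 0.1 − 0.7)/(1.5 − 0.7) = 0.4000/0.8000 = 0.5000
Terminal stock prices: S_uuu = 489.4, S_uud = 228.4, S_udd = 106.6, S_ddd = 49.73
Terminal payoffs (S − K): max(344.4, 0) = 344.4, max(83.37, 0) = 83.37, max(-38.43, 0) = 0, max(-95.27, 0) = 0
Node uu (S = 326.2): V_uu = 1/1.1·[0.5000·344.3750 + 0.5000·83.3750] = 194.4318
Node ud (S = 152.2): V_ud = 1/1.1·[0.5000·83.3750 + 0.5000·0.0000] = 37.8977
Node dd (S = 71.05): V_dd = 1/1.1·[0.5000·0.0000 + 0.5000·0.0000] = 0.0000
Node u (S = 217.5): V_u = 1/1.1·[0.5000·194.4318 + 0.5000·37.8977] = 105.6043
Node d (S = 101.5): V_d = 1/1.1·[0.5000·37.8977 + 0.5000·0.0000] = 17.2262
Node 0 (S = 145): V_0 = 1/1.1·[0.5000·105.6043 + 0.5000·17.2262] = 55.8321

£55.83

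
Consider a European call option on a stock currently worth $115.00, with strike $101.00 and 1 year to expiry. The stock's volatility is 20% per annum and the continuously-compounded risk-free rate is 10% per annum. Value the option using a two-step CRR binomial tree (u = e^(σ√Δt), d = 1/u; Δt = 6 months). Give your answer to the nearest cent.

$25.24

CRR parameters: u = e^(σ√Δt) = e^(0.2·√0.5) = 1.1519, d = 1/u = 0.8681
Per-period rate: rΔt = 0.1·0.5 = 0.05, so R = e^0.05 = 1.0513
Risk-neutral probability p = (e^0.05 − 0.8681)/(1.1519 − 0.8681) = 0.1831/0.2838 = 0.6454
Terminal stock prices: S_uu = 152.6, S_ud = 115, S_dd = 86.67
Terminal payoffs (S − K): max(51.59, 0) = 51.59, max(14, 0) = 14, max(-14.33, 0) = 0
Node u (S = 132.5): V_u = e^(−0.05)·[0.6454·51.5931 + 0.3546·14.0000] = 36.3955
Node d (S = 99.83): V_d = e^(−0.05)·[0.6454·14.0000 + 0.3546·0.0000] = 8.5945
Node 0 (S = 115): V_0 = e^(−0.05)·[0.6454·36.3955 + 0.3546·8.5945] = 25.2423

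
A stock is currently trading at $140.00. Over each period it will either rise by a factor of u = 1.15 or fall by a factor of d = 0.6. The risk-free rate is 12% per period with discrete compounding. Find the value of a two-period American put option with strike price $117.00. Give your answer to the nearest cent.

Risk-neutral probability p = (1 + 0.12 − 0.6)/(1.15 − 0.6) = 0.5200/0.5500 = 0.9455
Terminal stock prices: S_uu = 185.1, S_ud = 96.6, S_dd = 50.4
Terminal payoffs (K − S): max(-68.15, 0) = 0, max(20.4, 0) = 20.4, max(66.6, 0) = 66.6
Node u (S = 161): continuation = 1/1.12·[0.9455·0.0000 + 0.0545·20.4000] = 0.9935; exercise value = 0.0000 ≤ continuation, so V_u = 0.9935
Node d (S = 84): continuation = 1/1.12·[0.9455·20.4000 + 0.0545·66.6000] = 20.4643; exercise value = 33.0000 > continuation, so V_d = 33.0000 (exercise)
Node 0 (S = 140): continuation = 1/1.12·[0.9455·0.9935 + 0.0545·33.0000] = 2.4458; exercise value = 0.0000 ≤ continuation, so V_0 = 2.4458

$2.45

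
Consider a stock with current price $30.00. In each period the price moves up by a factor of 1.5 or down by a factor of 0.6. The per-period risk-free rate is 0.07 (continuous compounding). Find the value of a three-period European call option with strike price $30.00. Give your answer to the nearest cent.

Risk-neutral probability p = (e^0.07 − 0.6)/(1.5 − 0.6) = 0.4725/0.9000 = 0.5250
Terminal stock prices: S_uuu = 101.2, S_uud = 40.5, S_udd = 16.2, S_ddd = 6.48
Terminal payoffs (S − K): max(71.25, 0) = 71.25, max(10.5, 0) = 10.5, max(-13.8, 0) = 0, max(-23.52, 0) = 0
Node uu (S = 67.5): V_uu = e^(−0.07)·[0.5250·71.2500 + 0.4750·10.5000] = 39.5282
Node ud (S = 27): V_ud = e^(−0.07)·[0.5250·10.5000 + 0.4750·0.0000] = 5.1399
Node dd (S = 10.8): V_dd = e^(−0.07)·[0.5250·0.0000 + 0.4750·0.0000] = 0.0000
Node u (S = 45): V_u = e^(−0.07)·[0.5250·39.5282 + 0.4750·5.1399] = 21.6260
Node d (S = 18): V_d = e^(−0.07)·[0.5250·5.1399 + 0.4750·0.0000] = 2.5161
Node 0 (S = 30): V_0 = e^(−0.07)·[0.5250·21.6260 + 0.4750·2.5161] = 11.7006

$11.70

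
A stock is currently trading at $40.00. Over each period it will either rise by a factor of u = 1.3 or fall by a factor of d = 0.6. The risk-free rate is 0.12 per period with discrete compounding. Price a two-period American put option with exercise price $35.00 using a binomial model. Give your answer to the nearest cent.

Risk-neutral probability p = (1 + 0.12 − 0.6)/(1.3 − 0.6) = 0.5200/0.7000 = 0.7429
Terminal stock prices: S_uu = 67.6, S_ud = 31.2, S_dd = 14.4
Terminal payoffs (K − S): max(-32.6, 0) = 0, max(3.8, 0) = 3.8, max(20.6, 0) = 20.6
Node u (S = 52): continuation = 1/1.12·[0.7429·0.0000 + 0.2571·3.8000] = 0.8724; exercise value = 0.0000 ≤ continuation, so V_u = 0.8724
Node d (S = 24): continuation = 1/1.12·[0.7429·3.8000 + 0.2571·20.6000] = 7.2500; exercise value = 11.0000 > continuation, so V_d = 11.0000 (exercise)
Node 0 (S = 40): continuation = 1/1.12·[0.7429·0.8724 + 0.2571·11.0000] = 3.1042; exercise value = 0.0000 ≤ continuation, so V_0 = 3.1042

$3.10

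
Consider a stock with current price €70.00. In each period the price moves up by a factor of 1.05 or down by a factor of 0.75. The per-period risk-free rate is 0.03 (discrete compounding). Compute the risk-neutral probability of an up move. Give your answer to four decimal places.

Risk-neutral probability p = (1 + 0.03 − 0.75)/(1.05 − 0.75) = 0.2800/0.3000 = 0.9333

p = 0.9333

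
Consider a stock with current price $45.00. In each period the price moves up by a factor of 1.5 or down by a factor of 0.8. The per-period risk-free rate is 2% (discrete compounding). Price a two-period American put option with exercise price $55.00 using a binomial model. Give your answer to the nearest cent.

$12.98

Risk-neutral probability p = (1 + 0.02 − 0.8)/(1.5 − 0.8) = 0.2200/0.7000 = 0.3143
Terminal stock prices: S_uu = 101.2, S_ud = 54, S_dd = 28.8
Terminal payoffs (K − S): max(-46.25, 0) = 0, max(1, 0) = 1, max(26.2, 0) = 26.2
Node u (S = 67.5): continuation = 1/1.02·[0.3143·0.0000 + 0.6857·1.0000] = 0.6723; exercise value = 0.0000 ≤ continuation, so V_u = 0.6723
Node d (S = 36): continuation = 1/1.02·[0.3143·1.0000 + 0.6857·26.2000] = 17.9216; exercise value = 19.0000 > continuation, so V_d = 19.0000 (exercise)
Node 0 (S = 45): continuation = 1/1.02·[0.3143·0.6723 + 0.6857·19.0000] = 12.9803; exercise value = 10.0000 ≤ continuation, so V_0 = 12.9803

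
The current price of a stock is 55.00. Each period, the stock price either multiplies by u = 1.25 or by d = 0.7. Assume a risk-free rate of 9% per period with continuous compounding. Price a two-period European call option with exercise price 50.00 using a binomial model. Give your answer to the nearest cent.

Risk-neutral probability p = (e^0.09 − 0.7)/(1.25 − 0.7) = 0.3942/0.5500 = 0.7167
Terminal stock prices: S_uu = 85.94, S_ud = 48.12, S_dd = 26.95
Terminal payoffs (S − K): max(35.94, 0) = 35.94, max(-1.875, 0) = 0, max(-23.05, 0) = 0
Node u (S = 68.75): V_u = e^(−0.09)·[0.7167·35.9375 + 0.2833·0.0000] = 23.5389
Node d (S = 38.5): V_d = e^(−0.09)·[0.7167·0.0000 + 0.2833·0.0000] = 0.0000
Node 0 (S = 55): V_0 = e^(−0.09)·[0.7167·23.5389 + 0.2833·0.0000] = 15.4179

15.42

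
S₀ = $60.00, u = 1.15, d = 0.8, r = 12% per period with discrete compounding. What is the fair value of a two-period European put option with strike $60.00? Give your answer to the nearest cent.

Risk-neutral probability p = (1 + 0.12 − 0.8)/(1.15 − 0.8) = 0.3200/0.3500 = 0.9143
Terminal stock prices: S_uu = 79.35, S_ud = 55.2, S_dd = 38.4
Terminal payoffs (K − S): max(-19.35, 0) = 0, max(4.8, 0) = 4.8, max(21.6, 0) = 21.6
Node u (S = 69): V_u = 1/1.12·[0.9143·0.0000 + 0.0857·4.8000] = 0.3673
Node d (S = 48): V_d = 1/1.12·[0.9143·4.8000 + 0.0857·21.6000] = 5.5714
Node 0 (S = 60): V_0 = 1/1.12·[0.9143·0.3673 + 0.0857·5.5714] = 0.7263

$0.73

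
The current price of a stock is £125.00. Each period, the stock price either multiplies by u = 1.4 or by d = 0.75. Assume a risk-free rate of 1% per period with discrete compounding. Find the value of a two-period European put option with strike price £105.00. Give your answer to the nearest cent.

Risk-neutral probability p = (1 + 0.01 − 0.75)/(1.4 − 0.75) = 0.2600/0.6500 = 0.4000
Terminal stock prices: S_uu = 245, S_ud = 131.2, S_dd = 70.31
Terminal payoffs (K − S): max(-140, 0) = 0, max(-26.25, 0) = 0, max(34.69, 0) = 34.69
Node u (S = 175): V_u = 1/1.01·[0.4000·0.0000 + 0.6000·0.0000] = 0.0000
Node d (S = 93.75): V_d = 1/1.01·[0.4000·0.0000 + 0.6000·34.6875] = 20.6064
Node 0 (S = 125): V_0 = 1/1.01·[0.4000·0.0000 + 0.6000·20.6064] = 12.2414

£12.24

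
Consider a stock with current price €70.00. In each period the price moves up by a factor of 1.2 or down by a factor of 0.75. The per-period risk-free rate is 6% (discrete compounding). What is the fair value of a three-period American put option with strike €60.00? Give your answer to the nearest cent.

Risk-neutral probability p = (1 + 0.06 − 0.75)/(1.2 − 0.75) = 0.3100/0.4500 = 0.6889
Terminal stock prices: S_uuu = 121, S_uud = 75.6, S_udd = 47.25, S_ddd = 29.53
Terminal payoffs (K − S): max(-60.96, 0) = 0, max(-15.6, 0) = 0, max(12.75, 0) = 12.75, max(30.47, 0) = 30.47
Node uu (S = 100.8): continuation = 1/1.06·[0.6889·0.0000 + 0.3111·0.0000] = 0.0000; exercise value = 0.0000 ≤ continuation, so V_uu = 0.0000
Node ud (S = 63): continuation = 1/1.06·[0.6889·0.0000 + 0.3111·12.7500] = 3.7421; exercise value = 0.0000 ≤ continuation, so V_ud = 3.7421
Node dd (S = 39.38): continuation = 1/1.06·[0.6889·12.7500 + 0.3111·30.4688] = 17.2288; exercise value = 20.6250 > continuation, so V_dd = 20.6250 (exercise)
Node u (S = 84): continuation = 1/1.06·[0.6889·0.0000 + 0.3111·3.7421] = 1.0983; exercise value = 0.0000 ≤ continuation, so V_u = 1.0983
Node d (S = 52.5): continuation = 1/1.06·[0.6889·3.7421 + 0.3111·20.6250] = 8.4855; exercise value = 7.5000 ≤ continuation, so V_d = 8.4855
Node 0 (S = 70): continuation = 1/1.06·[0.6889·1.0983 + 0.3111·8.4855] = 3.2043; exercise value = 0.0000 ≤ continuation, so V_0 = 3.2043

€3.20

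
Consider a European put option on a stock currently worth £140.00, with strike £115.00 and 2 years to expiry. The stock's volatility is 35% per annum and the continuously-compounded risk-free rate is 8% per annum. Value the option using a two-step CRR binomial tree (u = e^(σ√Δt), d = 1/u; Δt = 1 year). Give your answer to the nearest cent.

£8.56

CRR parameters: u = e^(σ√Δt) = e^(0.35·√1) = 1.4191, d = 1/u = 0.7047
Per-period rate: rΔt = 0.08·1 = 0.08, so R = e^0.08 = 1.0833
Risk-neutral probability p = (e^0.08 − 0.7047)/(1.4191 − 0.7047) = 0.3786/0.7144 = 0.5300
Terminal stock prices: S_uu = 281.9, S_ud = 140, S_dd = 69.52
Terminal payoffs (K − S): max(-166.9, 0) = 0, max(-25, 0) = 0, max(45.48, 0) = 45.48
Node u (S = 198.7): V_u = e^(−0.08)·[0.5300·0.0000 + 0.4700·0.0000] = 0.0000
Node d (S = 98.66): V_d = e^(−0.08)·[0.5300·0.0000 + 0.4700·45.4781] = 19.7326
Node 0 (S = 140): V_0 = e^(−0.08)·[0.5300·0.0000 + 0.4700·19.7326] = 8.5619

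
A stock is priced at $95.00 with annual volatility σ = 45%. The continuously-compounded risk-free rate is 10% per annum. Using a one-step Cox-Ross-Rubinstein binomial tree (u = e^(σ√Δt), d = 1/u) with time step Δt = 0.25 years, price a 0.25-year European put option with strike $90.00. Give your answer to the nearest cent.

CRR parameters: u = e^(σ√Δt) = e^(0.45·√0.25) = 1.2523, d = 1/u = 0.7985
Per-period rate: rΔt = 0.1·0.25 = 0.025, so R = e^0.025 = 1.0253
Risk-neutral probability p = (e^0.025 − 0.7985)/(1.2523 − 0.7985) = 0.2268/0.4538 = 0.4998
Terminal stock prices: S_u = 119, S_d = 75.86
Terminal payoffs (K − S): max(-28.97, 0) = 0, max(14.14, 0) = 14.14
Node 0 (S = 95): V_0 = e^(−0.025)·[0.4998·0.0000 + 0.5002·14.1410] = 6.8991

$6.90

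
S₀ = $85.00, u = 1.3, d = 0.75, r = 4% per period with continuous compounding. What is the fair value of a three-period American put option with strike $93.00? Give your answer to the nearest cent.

Risk-neutral probability p = (e^0.04 − 0.75)/(1.3 − 0.75) = 0.2908/0.5500 = 0.5287
Terminal stock prices: S_uuu = 186.7, S_uud = 107.7, S_udd = 62.16, S_ddd = 35.86
Terminal payoffs (K − S): max(-93.75, 0) = 0, max(-14.74, 0) = 0, max(30.84, 0) = 30.84, max(57.14, 0) = 57.14
Node uu (S = 143.7): continuation = e^(−0.04)·[0.5287·0.0000 + 0.4713·0.0000] = 0.0000; exercise value = 0.0000 ≤ continuation, so V_uu = 0.0000
Node ud (S = 82.88): continuation = e^(−0.04)·[0.5287·0.0000 + 0.4713·30.8438] = 13.9653; exercise value = 10.1250 ≤ continuation, so V_ud = 13.9653
Node dd (S = 47.81): continuation = e^(−0.04)·[0.5287·30.8438 + 0.4713·57.1406] = 41.5409; exercise value = 45.1875 > continuation, so V_dd = 45.1875 (exercise)
Node u (S = 110.5): continuation = e^(−0.04)·[0.5287·0.0000 + 0.4713·13.9653] = 6.3231; exercise value = 0.0000 ≤ continuation, so V_u = 6.3231
Node d (S = 63.75): continuation = e^(−0.04)·[0.5287·13.9653 + 0.4713·45.1875] = 27.5543; exercise value = 29.2500 > continuation, so V_d = 29.2500 (exercise)
Node 0 (S = 85): continuation = e^(−0.04)·[0.5287·6.3231 + 0.4713·29.2500] = 16.4559; exercise value = 8.0000 ≤ continuation, so V_0 = 16.4559

$16.46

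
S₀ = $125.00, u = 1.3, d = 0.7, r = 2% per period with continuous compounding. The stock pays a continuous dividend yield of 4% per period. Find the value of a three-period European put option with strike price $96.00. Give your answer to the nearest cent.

$13.71

Per-period risk-free factor R = e^0.02 = 1.0202; dividend-adjusted growth = e^(0.02−0.04) = 0.9802.
Risk-neutral probability p = (0.9802 − 0.7)/(1.3 − 0.7) = 0.2802/0.6000 = 0.4670
Terminal stock prices: S_uuu = 274.6, S_uud = 147.9, S_udd = 79.62, S_ddd = 42.87
Terminal payoffs (K − S): max(-178.6, 0) = 0, max(-51.88, 0) = 0, max(16.38, 0) = 16.38, max(53.13, 0) = 53.13
Node uu (S = 211.3): V_uu = e^(−0.02)·[0.4670·0.0000 + 0.5330·0.0000] = 0.0000
Node ud (S = 113.7): V_ud = e^(−0.02)·[0.4670·0.0000 + 0.5330·16.3750] = 8.5551
Node dd (S = 61.25): V_dd = e^(−0.02)·[0.4670·16.3750 + 0.5330·53.1250] = 35.2507
Node u (S = 162.5): V_u = e^(−0.02)·[0.4670·0.0000 + 0.5330·8.5551] = 4.4696
Node d (S = 87.5): V_d = e^(−0.02)·[0.4670·8.5551 + 0.5330·35.2507] = 22.3328
Node 0 (S = 125): V_0 = e^(−0.02)·[0.4670·4.4696 + 0.5330·22.3328] = 13.7137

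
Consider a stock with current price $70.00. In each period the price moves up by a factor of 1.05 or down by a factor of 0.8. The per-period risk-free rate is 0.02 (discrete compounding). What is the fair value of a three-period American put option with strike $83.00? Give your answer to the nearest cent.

Risk-neutral probability p = (1 + 0.02 − 0.8)/(1.05 − 0.8) = 0.2200/0.2500 = 0.8800
Terminal stock prices: S_uuu = 81.03, S_uud = 61.74, S_udd = 47.04, S_ddd = 35.84
Terminal payoffs (K − S): max(1.966, 0) = 1.966, max(21.26, 0) = 21.26, max(35.96, 0) = 35.96, max(47.16, 0) = 47.16
Node uu (S = 77.17): continuation = 1/1.02·[0.8800·1.9662 + 0.1200·21.2600] = 4.1975; exercise value = 5.8250 > continuation, so V_uu = 5.8250 (exercise)
Node ud (S = 58.8): continuation = 1/1.02·[0.8800·21.2600 + 0.1200·35.9600] = 22.5725; exercise value = 24.2000 > continuation, so V_ud = 24.2000 (exercise)
Node dd (S = 44.8): continuation = 1/1.02·[0.8800·35.9600 + 0.1200·47.1600] = 36.5725; exercise value = 38.2000 > continuation, so V_dd = 38.2000 (exercise)
Node u (S = 73.5): continuation = 1/1.02·[0.8800·5.8250 + 0.1200·24.2000] = 7.8725; exercise value = 9.5000 > continuation, so V_u = 9.5000 (exercise)
Node d (S = 56): continuation = 1/1.02·[0.8800·24.2000 + 0.1200·38.2000] = 25.3725; exercise value = 27.0000 > continuation, so V_d = 27.0000 (exercise)
Node 0 (S = 70): continuation = 1/1.02·[0.8800·9.5000 + 0.1200·27.0000] = 11.3725; exercise value = 13.0000 > continuation, so V_0 = 13.0000 (exercise)

$13.00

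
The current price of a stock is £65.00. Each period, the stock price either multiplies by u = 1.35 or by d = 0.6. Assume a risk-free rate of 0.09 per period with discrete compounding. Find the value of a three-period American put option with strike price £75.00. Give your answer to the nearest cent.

Risk-neutral probability p = (1 + 0.09 − 0.6)/(1.35 − 0.6) = 0.4900/0.7500 = 0.6533
Terminal stock prices: S_uuu = 159.9, S_uud = 71.08, S_udd = 31.59, S_ddd = 14.04
Terminal payoffs (K − S): max(-84.92, 0) = 0, max(3.922, 0) = 3.922, max(43.41, 0) = 43.41, max(60.96, 0) = 60.96
Node uu (S = 118.5): continuation = 1/1.09·[0.6533·0.0000 + 0.3467·3.9225] = 1.2475; exercise value = 0.0000 ≤ continuation, so V_uu = 1.2475
Node ud (S = 52.65): continuation = 1/1.09·[0.6533·3.9225 + 0.3467·43.4100] = 16.1573; exercise value = 22.3500 > continuation, so V_ud = 22.3500 (exercise)
Node dd (S = 23.4): continuation = 1/1.09·[0.6533·43.4100 + 0.3467·60.9600] = 45.4073; exercise value = 51.6000 > continuation, so V_dd = 51.6000 (exercise)
Node u (S = 87.75): continuation = 1/1.09·[0.6533·1.2475 + 0.3467·22.3500] = 7.8560; exercise value = 0.0000 ≤ continuation, so V_u = 7.8560
Node d (S = 39): continuation = 1/1.09·[0.6533·22.3500 + 0.3467·51.6000] = 29.8073; exercise value = 36.0000 > continuation, so V_d = 36.0000 (exercise)
Node 0 (S = 65): continuation = 1/1.09·[0.6533·7.8560 + 0.3467·36.0000] = 16.1583; exercise value = 10.0000 ≤ continuation, so V_0 = 16.1583

£16.16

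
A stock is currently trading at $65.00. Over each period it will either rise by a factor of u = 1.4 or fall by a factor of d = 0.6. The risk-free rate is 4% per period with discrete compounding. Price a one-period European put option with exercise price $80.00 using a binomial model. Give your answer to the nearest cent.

Risk-neutral probability p = (1 + 0.04 − 0.6)/(1.4 − 0.6) = 0.4400/0.8000 = 0.5500
Terminal stock prices: S_u = 91, S_d = 39
Terminal payoffs (K − S): max(-11, 0) = 0, max(41, 0) = 41
Node 0 (S = 65): V_0 = 1/1.04·[0.5500·0.0000 + 0.4500·41.0000] = 17.7404

$17.74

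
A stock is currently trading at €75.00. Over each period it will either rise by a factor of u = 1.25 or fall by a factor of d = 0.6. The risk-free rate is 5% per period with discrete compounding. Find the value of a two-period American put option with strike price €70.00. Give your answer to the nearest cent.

Risk-neutral probability p = (1 + 0.05 − 0.6)/(1.25 − 0.6) = 0.4500/0.6500 = 0.6923
Terminal stock prices: S_uu = 117.2, S_ud = 56.25, S_dd = 27
Terminal payoffs (K − S): max(-47.19, 0) = 0, max(13.75, 0) = 13.75, max(43, 0) = 43
Node u (S = 93.75): continuation = 1/1.05·[0.6923·0.0000 + 0.3077·13.7500] = 4.0293; exercise value = 0.0000 ≤ continuation, so V_u = 4.0293
Node d (S = 45): continuation = 1/1.05·[0.6923·13.7500 + 0.3077·43.0000] = 21.6667; exercise value = 25.0000 > continuation, so V_d = 25.0000 (exercise)
Node 0 (S = 75): continuation = 1/1.05·[0.6923·4.0293 + 0.3077·25.0000] = 9.9827; exercise value = 0.0000 ≤ continuation, so V_0 = 9.9827

€9.98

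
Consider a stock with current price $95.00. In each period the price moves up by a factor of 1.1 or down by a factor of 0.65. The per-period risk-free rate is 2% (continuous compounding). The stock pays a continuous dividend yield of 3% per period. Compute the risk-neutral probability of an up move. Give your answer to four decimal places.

Per-period risk-free factor R = e^0.02 = 1.0202; dividend-adjusted growth = e^(0.02−0.03) = 0.9900.
Risk-neutral probability p = (0.9900 − 0.65)/(1.1 − 0.65) = 0.3400/0.4500 = 0.7557

p = 0.7557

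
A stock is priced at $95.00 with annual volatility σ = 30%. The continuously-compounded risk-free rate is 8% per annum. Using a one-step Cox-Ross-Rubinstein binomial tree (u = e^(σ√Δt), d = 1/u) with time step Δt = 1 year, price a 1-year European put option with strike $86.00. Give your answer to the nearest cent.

CRR parameters: u = e^(σ√Δt) = e^(0.3·√1) = 1.3499, d = 1/u = 0.7408
Per-period rate: rΔt = 0.08·1 = 0.08, so R = e^0.08 = 1.0833
Risk-neutral probability p = (e^0.08 − 0.7408)/(1.3499 − 0.7408) = 0.3425/0.6090 = 0.5623
Terminal stock prices: S_u = 128.2, S_d = 70.38
Terminal payoffs (K − S): max(-42.24, 0) = 0, max(15.62, 0) = 15.62
Node 0 (S = 95): V_0 = e^(−0.08)·[0.5623·0.0000 + 0.4377·15.6223] = 6.3120

$6.31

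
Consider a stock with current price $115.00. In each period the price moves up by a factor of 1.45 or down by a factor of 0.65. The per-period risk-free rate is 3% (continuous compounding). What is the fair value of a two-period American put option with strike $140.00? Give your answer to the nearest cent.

$40.63

Risk-neutral probability p = (e^0.03 − 0.65)/(1.45 − 0.65) = 0.3805/0.8000 = 0.4756
Terminal stock prices: S_uu = 241.8, S_ud = 108.4, S_dd = 48.59
Terminal payoffs (K − S): max(-101.8, 0) = 0, max(31.61, 0) = 31.61, max(91.41, 0) = 91.41
Node u (S = 166.8): continuation = e^(−0.03)·[0.4756·0.0000 + 0.5244·31.6125] = 16.0886; exercise value = 0.0000 ≤ continuation, so V_u = 16.0886
Node d (S = 74.75): continuation = e^(−0.03)·[0.4756·31.6125 + 0.5244·91.4125] = 61.1124; exercise value = 65.2500 > continuation, so V_d = 65.2500 (exercise)
Node 0 (S = 115): continuation = e^(−0.03)·[0.4756·16.0886 + 0.5244·65.2500] = 40.6330; exercise value = 25.0000 ≤ continuation, so V_0 = 40.6330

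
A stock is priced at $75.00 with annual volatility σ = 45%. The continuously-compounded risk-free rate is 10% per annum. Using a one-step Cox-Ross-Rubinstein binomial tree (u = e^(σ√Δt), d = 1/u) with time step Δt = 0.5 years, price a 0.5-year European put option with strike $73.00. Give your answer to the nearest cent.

$8.76

CRR parameters: u = e^(σ√Δt) = e^(0.45·√0.5) = 1.3746, d = 1/u = 0.7275
Per-period rate: rΔt = 0.1·0.5 = 0.05, so R = e^0.05 = 1.0513
Risk-neutral probability p = (e^0.05 − 0.7275)/(1.3746 − 0.7275) = 0.3238/0.6472 = 0.5003
Terminal stock prices: S_u = 103.1, S_d = 54.56
Terminal payoffs (K − S): max(-30.1, 0) = 0, max(18.44, 0) = 18.44
Node 0 (S = 75): V_0 = e^(−0.05)·[0.5003·0.0000 + 0.4997·18.4406] = 8.7647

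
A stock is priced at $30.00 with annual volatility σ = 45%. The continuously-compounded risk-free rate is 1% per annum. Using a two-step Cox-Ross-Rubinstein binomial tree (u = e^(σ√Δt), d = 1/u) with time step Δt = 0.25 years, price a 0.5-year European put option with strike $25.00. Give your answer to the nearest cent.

$1.77

CRR parameters: u = e^(σ√Δt) = e^(0.45·√0.25) = 1.2523, d = 1/u = 0.7985
Per-period rate: rΔt = 0.01·0.25 = 0.0025, so R = e^0.0025 = 1.0025
Risk-neutral probability p = (e^0.0025 − 0.7985)/(1.2523 − 0.7985) = 0.2040/0.4538 = 0.4495
Terminal stock prices: S_uu = 47.05, S_ud = 30, S_dd = 19.13
Terminal payoffs (K − S): max(-22.05, 0) = 0, max(-5, 0) = 0, max(5.871, 0) = 5.871
Node u (S = 37.57): V_u = e^(−0.0025)·[0.4495·0.0000 + 0.5505·0.0000] = 0.0000
Node d (S = 23.96): V_d = e^(−0.0025)·[0.4495·0.0000 + 0.5505·5.8712] = 3.2240
Node 0 (S = 30): V_0 = e^(−0.0025)·[0.4495·0.0000 + 0.5505·3.2240] = 1.7704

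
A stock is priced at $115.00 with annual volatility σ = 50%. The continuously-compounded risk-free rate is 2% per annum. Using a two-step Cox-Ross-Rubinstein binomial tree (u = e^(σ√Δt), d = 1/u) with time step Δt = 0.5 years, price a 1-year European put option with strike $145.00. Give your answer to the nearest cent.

$42.86

CRR parameters: u = e^(σ√Δt) = e^(0.5·√0.5) = 1.4241, d = 1/u = 0.7022
Per-period rate: rΔt = 0.02·0.5 = 0.01, so R = e^0.01 = 1.0101
Risk-neutral probability p = (e^0.01 − 0.7022)/(1.4241 − 0.7022) = 0.3079/0.7219 = 0.4264
Terminal stock prices: S_uu = 233.2, S_ud = 115, S_dd = 56.7
Terminal payoffs (K − S): max(-88.23, 0) = 0, max(30, 0) = 30, max(88.3, 0) = 88.3
Node u (S = 163.8): V_u = e^(−0.01)·[0.4264·0.0000 + 0.5736·30.0000] = 17.0355
Node d (S = 80.75): V_d = e^(−0.01)·[0.4264·30.0000 + 0.5736·88.2971] = 62.8055
Node 0 (S = 115): V_0 = e^(−0.01)·[0.4264·17.0355 + 0.5736·62.8055] = 42.8566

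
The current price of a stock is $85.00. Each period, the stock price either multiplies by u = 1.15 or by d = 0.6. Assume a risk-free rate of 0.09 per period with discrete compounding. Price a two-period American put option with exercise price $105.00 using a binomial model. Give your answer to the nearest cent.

$20.00

Risk-neutral probability p = (1 + 0.09 − 0.6)/(1.15 − 0.6) = 0.4900/0.5500 = 0.8909
Terminal stock prices: S_uu = 112.4, S_ud = 58.65, S_dd = 30.6
Terminal payoffs (K − S): max(-7.412, 0) = 0, max(46.35, 0) = 46.35, max(74.4, 0) = 74.4
Node u (S = 97.75): continuation = 1/1.09·[0.8909·0.0000 + 0.1091·46.3500] = 4.6389; exercise value = 7.2500 > continuation, so V_u = 7.2500 (exercise)
Node d (S = 51): continuation = 1/1.09·[0.8909·46.3500 + 0.1091·74.4000] = 45.3303; exercise value = 54.0000 > continuation, so V_d = 54.0000 (exercise)
Node 0 (S = 85): continuation = 1/1.09·[0.8909·7.2500 + 0.1091·54.0000] = 11.3303; exercise value = 20.0000 > continuation, so V_0 = 20.0000 (exercise)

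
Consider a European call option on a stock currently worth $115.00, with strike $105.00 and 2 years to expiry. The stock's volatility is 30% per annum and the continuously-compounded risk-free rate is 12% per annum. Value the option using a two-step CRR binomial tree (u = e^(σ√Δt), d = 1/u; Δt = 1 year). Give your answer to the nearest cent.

$36.80

CRR parameters: u = e^(σ√Δt) = e^(0.3·√1) = 1.3499, d = 1/u = 0.7408
Per-period rate: rΔt = 0.12·1 = 0.12, so R = e^0.12 = 1.1275
Risk-neutral probability p = (e^0.12 − 0.7408)/(1.3499 − 0.7408) = 0.3867/0.6090 = 0.6349
Terminal stock prices: S_uu = 209.5, S_ud = 115, S_dd = 63.11
Terminal payoffs (S − K): max(104.5, 0) = 104.5, max(10, 0) = 10, max(-41.89, 0) = 0
Node u (S = 155.2): V_u = e^(−0.12)·[0.6349·104.5437 + 0.3651·10.0000] = 62.1071
Node d (S = 85.19): V_d = e^(−0.12)·[0.6349·10.0000 + 0.3651·0.0000] = 5.6310
Node 0 (S = 115): V_0 = e^(−0.12)·[0.6349·62.1071 + 0.3651·5.6310] = 36.7962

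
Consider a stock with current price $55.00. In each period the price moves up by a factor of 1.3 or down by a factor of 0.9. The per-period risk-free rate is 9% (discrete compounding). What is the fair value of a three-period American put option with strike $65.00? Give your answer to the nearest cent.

Risk-neutral probability p = (1 + 0.09 − 0.9)/(1.3 − 0.9) = 0.1900/0.4000 = 0.4750
Terminal stock prices: S_uuu = 120.8, S_uud = 83.66, S_udd = 57.92, S_ddd = 40.1
Terminal payoffs (K − S): max(-55.84, 0) = 0, max(-18.66, 0) = 0, max(7.085, 0) = 7.085, max(24.9, 0) = 24.9
Node uu (S = 92.95): continuation = 1/1.09·[0.4750·0.0000 + 0.5250·0.0000] = 0.0000; exercise value = 0.0000 ≤ continuation, so V_uu = 0.0000
Node ud (S = 64.35): continuation = 1/1.09·[0.4750·0.0000 + 0.5250·7.0850] = 3.4125; exercise value = 0.6500 ≤ continuation, so V_ud = 3.4125
Node dd (S = 44.55): continuation = 1/1.09·[0.4750·7.0850 + 0.5250·24.9050] = 15.0830; exercise value = 20.4500 > continuation, so V_dd = 20.4500 (exercise)
Node u (S = 71.5): continuation = 1/1.09·[0.4750·0.0000 + 0.5250·3.4125] = 1.6436; exercise value = 0.0000 ≤ continuation, so V_u = 1.6436
Node d (S = 49.5): continuation = 1/1.09·[0.4750·3.4125 + 0.5250·20.4500] = 11.3369; exercise value = 15.5000 > continuation, so V_d = 15.5000 (exercise)
Node 0 (S = 55): continuation = 1/1.09·[0.4750·1.6436 + 0.5250·15.5000] = 8.1819; exercise value = 10.0000 > continuation, so V_0 = 10.0000 (exercise)

$10.00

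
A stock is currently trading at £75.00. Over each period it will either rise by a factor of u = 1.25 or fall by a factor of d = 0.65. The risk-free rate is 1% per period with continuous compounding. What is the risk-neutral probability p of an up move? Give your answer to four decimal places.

Risk-neutral probability p = (e^0.01 − 0.65)/(1.25 − 0.65) = 0.3601/0.6000 = 0.6001

p = 0.6001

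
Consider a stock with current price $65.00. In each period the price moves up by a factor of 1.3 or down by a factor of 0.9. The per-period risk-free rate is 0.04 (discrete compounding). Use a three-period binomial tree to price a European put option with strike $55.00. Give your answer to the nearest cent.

$1.86

Risk-neutral probability p = (1 + 0.04 − 0.9)/(1.3 − 0.9) = 0.1400/0.4000 = 0.3500
Terminal stock prices: S_uuu = 142.8, S_uud = 98.87, S_udd = 68.45, S_ddd = 47.39
Terminal payoffs (K − S): max(-87.81, 0) = 0, max(-43.87, 0) = 0, max(-13.45, 0) = 0, max(7.615, 0) = 7.615
Node uu (S = 109.9): V_uu = 1/1.04·[0.3500·0.0000 + 0.6500·0.0000] = 0.0000
Node ud (S = 76.05): V_ud = 1/1.04·[0.3500·0.0000 + 0.6500·0.0000] = 0.0000
Node dd (S = 52.65): V_dd = 1/1.04·[0.3500·0.0000 + 0.6500·7.6150] = 4.7594
Node u (S = 84.5): V_u = 1/1.04·[0.3500·0.0000 + 0.6500·0.0000] = 0.0000
Node d (S = 58.5): V_d = 1/1.04·[0.3500·0.0000 + 0.6500·4.7594] = 2.9746
Node 0 (S = 65): V_0 = 1/1.04·[0.3500·0.0000 + 0.6500·2.9746] = 1.8591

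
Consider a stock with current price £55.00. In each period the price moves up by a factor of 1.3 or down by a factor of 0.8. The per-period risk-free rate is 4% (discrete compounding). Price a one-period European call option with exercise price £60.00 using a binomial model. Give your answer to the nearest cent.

Risk-neutral probability p = (1 + 0.04 − 0.8)/(1.3 − 0.8) = 0.2400/0.5000 = 0.4800
Terminal stock prices: S_u = 71.5, S_d = 44
Terminal payoffs (S − K): max(11.5, 0) = 11.5, max(-16, 0) = 0
Node 0 (S = 55): V_0 = 1/1.04·[0.4800·11.5000 + 0.5200·0.0000] = 5.3077

£5.31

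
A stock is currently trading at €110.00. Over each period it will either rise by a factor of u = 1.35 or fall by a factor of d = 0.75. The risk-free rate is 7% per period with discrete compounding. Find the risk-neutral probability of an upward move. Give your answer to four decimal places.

p = 0.5333

Risk-neutral probability p = (1 + 0.07 − 0.75)/(1.35 − 0.75) = 0.3200/0.6000 = 0.5333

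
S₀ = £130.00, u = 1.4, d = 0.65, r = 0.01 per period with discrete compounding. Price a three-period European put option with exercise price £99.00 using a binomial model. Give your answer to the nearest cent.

Risk-neutral probability p = (1 + 0.01 − 0.65)/(1.4 − 0.65) = 0.3600/0.7500 = 0.4800
Terminal stock prices: S_uuu = 356.7, S_uud = 165.6, S_udd = 76.9, S_ddd = 35.7
Terminal payoffs (K − S): max(-257.7, 0) = 0, max(-66.62, 0) = 0, max(22.1, 0) = 22.1, max(63.3, 0) = 63.3
Node uu (S = 254.8): V_uu = 1/1.01·[0.4800·0.0000 + 0.5200·0.0000] = 0.0000
Node ud (S = 118.3): V_ud = 1/1.01·[0.4800·0.0000 + 0.5200·22.1050] = 11.3808
Node dd (S = 54.93): V_dd = 1/1.01·[0.4800·22.1050 + 0.5200·63.2987] = 43.0948
Node u (S = 182): V_u = 1/1.01·[0.4800·0.0000 + 0.5200·11.3808] = 5.8594
Node d (S = 84.5): V_d = 1/1.01·[0.4800·11.3808 + 0.5200·43.0948] = 27.5961
Node 0 (S = 130): V_0 = 1/1.01·[0.4800·5.8594 + 0.5200·27.5961] = 16.9926

£16.99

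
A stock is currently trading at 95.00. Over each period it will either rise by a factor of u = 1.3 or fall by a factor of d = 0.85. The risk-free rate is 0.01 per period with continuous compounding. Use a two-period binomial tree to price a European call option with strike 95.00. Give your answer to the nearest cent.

12.61

Risk-neutral probability p = (e^0.01 − 0.85)/(1.3 − 0.85) = 0.1601/0.4500 = 0.3557
Terminal stock prices: S_uu = 160.6, S_ud = 105, S_dd = 68.64
Terminal payoffs (S − K): max(65.55, 0) = 65.55, max(9.975, 0) = 9.975, max(-26.36, 0) = 0
Node u (S = 123.5): V_u = e^(−0.01)·[0.3557·65.5500 + 0.6443·9.9750] = 29.4453
Node d (S = 80.75): V_d = e^(−0.01)·[0.3557·9.9750 + 0.6443·0.0000] = 3.5125
Node 0 (S = 95): V_0 = e^(−0.01)·[0.3557·29.4453 + 0.6443·3.5125] = 12.6092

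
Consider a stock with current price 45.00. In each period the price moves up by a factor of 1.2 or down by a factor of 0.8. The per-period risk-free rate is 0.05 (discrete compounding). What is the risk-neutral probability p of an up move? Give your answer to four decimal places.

Risk-neutral probability p = (1 + 0.05 − 0.8)/(1.2 − 0.8) = 0.2500/0.4000 = 0.6250

p = 0.6250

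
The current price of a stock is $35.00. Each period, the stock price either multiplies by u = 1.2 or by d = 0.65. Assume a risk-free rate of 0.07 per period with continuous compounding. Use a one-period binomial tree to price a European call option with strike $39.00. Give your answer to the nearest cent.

$2.15

Risk-neutral probability p = (e^0.07 − 0.65)/(1.2 − 0.65) = 0.4225/0.5500 = 0.7682
Terminal stock prices: S_u = 42, S_d = 22.75
Terminal payoffs (S − K): max(3, 0) = 3, max(-16.25, 0) = 0
Node 0 (S = 35): V_0 = e^(−0.07)·[0.7682·3.0000 + 0.2318·0.0000] = 2.1488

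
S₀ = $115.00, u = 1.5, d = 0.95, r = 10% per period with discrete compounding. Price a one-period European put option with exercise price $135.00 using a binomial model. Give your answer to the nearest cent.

$17.02

Risk-neutral probability p = (1 + 0.1 − 0.95)/(1.5 − 0.95) = 0.1500/0.5500 = 0.2727
Terminal stock prices: S_u = 172.5, S_d = 109.2
Terminal payoffs (K − S): max(-37.5, 0) = 0, max(25.75, 0) = 25.75
Node 0 (S = 115): V_0 = 1/1.1·[0.2727·0.0000 + 0.7273·25.7500] = 17.0248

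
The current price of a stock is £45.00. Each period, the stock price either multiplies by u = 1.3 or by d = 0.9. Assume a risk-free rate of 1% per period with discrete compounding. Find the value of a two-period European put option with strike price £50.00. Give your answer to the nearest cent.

£6.98

Risk-neutral probability p = (1 + 0.01 − 0.9)/(1.3 − 0.9) = 0.1100/0.4000 = 0.2750
Terminal stock prices: S_uu = 76.05, S_ud = 52.65, S_dd = 36.45
Terminal payoffs (K − S): max(-26.05, 0) = 0, max(-2.65, 0) = 0, max(13.55, 0) = 13.55
Node u (S = 58.5): V_u = 1/1.01·[0.2750·0.0000 + 0.7250·0.0000] = 0.0000
Node d (S = 40.5): V_d = 1/1.01·[0.2750·0.0000 + 0.7250·13.5500] = 9.7265
Node 0 (S = 45): V_0 = 1/1.01·[0.2750·0.0000 + 0.7250·9.7265] = 6.9819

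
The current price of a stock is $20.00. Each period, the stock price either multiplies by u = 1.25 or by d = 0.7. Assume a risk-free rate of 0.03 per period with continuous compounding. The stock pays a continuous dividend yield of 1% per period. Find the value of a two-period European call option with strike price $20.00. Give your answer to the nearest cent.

Per-period risk-free factor R = e^0.03 = 1.0305; dividend-adjusted growth = e^(0.03−0.01) = 1.0202.
Risk-neutral probability p = (1.0202 − 0.7)/(1.25 − 0.7) = 0.3202/0.5500 = 0.5822
Terminal stock prices: S_uu = 31.25, S_ud = 17.5, S_dd = 9.8
Terminal payoffs (S − K): max(11.25, 0) = 11.25, max(-2.5, 0) = 0, max(-10.2, 0) = 0
Node u (S = 25): V_u = e^(−0.03)·[0.5822·11.2500 + 0.4178·0.0000] = 6.3560
Node d (S = 14): V_d = e^(−0.03)·[0.5822·0.0000 + 0.4178·0.0000] = 0.0000
Node 0 (S = 20): V_0 = e^(−0.03)·[0.5822·6.3560 + 0.4178·0.0000] = 3.5910

$3.59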